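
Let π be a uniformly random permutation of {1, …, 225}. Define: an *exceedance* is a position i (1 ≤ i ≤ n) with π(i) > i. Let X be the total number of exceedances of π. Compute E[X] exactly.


Write X = Σ_{i=1}^{225} X_i, where X_i = 1_{π(i) > i}.
For each fixed i, π(i) is uniform over {1, …, 225} (marginal of a uniform permutation), so P[π(i) > i] = (n − i)/n. Summing: Σ_{i=1}^{225} (n − i)/n = (0 + 1 + … + 224)/225 = 225(225 − 1)/(2·225) = (225 − 1)/2.
Hence E[X] = Σ_{i=1}^{225} (225 − i)/225 = 112 ≈ 112.000.

E[X] = 112 = 112.000.


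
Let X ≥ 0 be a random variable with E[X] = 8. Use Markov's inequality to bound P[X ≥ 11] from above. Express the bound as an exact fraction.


μ = E[X] = 8, a = 11.
Markov: P[X ≥ 11] ≤ μ/a = (8)/11 = 8/11.
Numerically: ≈ 0.7273.
(Since a = 11 > μ = 8.0000, the bound 8/11 is < 1 and informative.)

P[X ≥ 11] ≤ 8/11 ≈ 0.7273.


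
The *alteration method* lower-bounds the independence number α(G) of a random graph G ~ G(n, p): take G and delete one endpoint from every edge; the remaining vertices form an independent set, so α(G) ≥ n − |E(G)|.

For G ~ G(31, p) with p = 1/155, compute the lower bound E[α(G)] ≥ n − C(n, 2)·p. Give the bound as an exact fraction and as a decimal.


E[|E(G)|] = C(31, 2)·p = 465 · (1/155) = 3.
E[α(G)] ≥ n − E[|E(G)|] = 31 − 3 = 28.
Numerically: ≈ 28.0000.
(This is only a lower bound; the true E[α(G)] may be larger.)

E[α(G)] ≥ 28 ≈ 28.0000.


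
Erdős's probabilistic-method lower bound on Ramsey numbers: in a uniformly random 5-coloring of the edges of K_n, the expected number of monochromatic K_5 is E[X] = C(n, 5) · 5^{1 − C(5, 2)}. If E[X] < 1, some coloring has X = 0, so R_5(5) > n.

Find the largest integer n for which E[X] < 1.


We need C(n, 5) · 5^{1 − 10} < 1, i.e. C(n, 5) < 5^{10 − 1} = 1953125.
Check values of n near the boundary:
  n = 46: C(46, 5) = 1370754; 1370754 < 1953125? YES
  n = 47: C(47, 5) = 1533939; 1533939 < 1953125? YES
  n = 48: C(48, 5) = 1712304; 1712304 < 1953125? YES
  n = 49: C(49, 5) = 1906884; 1906884 < 1953125? YES
  n = 50: C(50, 5) = 2118760; 2118760 < 1953125? NO
The largest n with C(n, 5) < 1953125 is n = 49 (where E[X] = 1906884/1953125 ≈ 0.976). Hence R_5(5) > 49, i.e. R_5(5) ≥ 50.

Largest n = 49; hence R_5(5) > 49.


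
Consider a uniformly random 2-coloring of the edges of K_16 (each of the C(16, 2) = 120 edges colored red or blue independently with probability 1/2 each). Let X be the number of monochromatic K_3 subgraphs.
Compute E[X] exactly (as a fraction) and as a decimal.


Let X = Σ_S X_S over the C(16, 3) = 560 subsets S of size 3, where X_S = 1 if the K_3 on S is monochromatic.
For a fixed S, the K_3 on S has C(3, 2) = 3 edges. P[all 3 edges red] = (1/2)^3, and likewise for blue, so P[monochromatic] = 2·(1/2)^3 = 2^{1 − 3} = 1/4.
By linearity of expectation: E[X] = C(16, 3) · 2^{1 − 3} = 560 · 1/4 = 140.
Numerically: E[X] ≈ 140.0000.

E[X] = C(16,3)·2^(1−C(3,2)) = 140 ≈ 140.0000.


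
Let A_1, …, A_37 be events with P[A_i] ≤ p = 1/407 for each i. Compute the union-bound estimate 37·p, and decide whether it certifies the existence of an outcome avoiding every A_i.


Union bound: P[∪_{i=1}^{37} A_i] ≤ Σ_i P[A_i] ≤ 37·p = 37·(1/407) = 1/11.
Numerically: 1/11 ≈ 0.09091.
Is 1/11 < 1? YES.
Since P[∪ A_i] ≤ 1/11 < 1, the complement has P[∩ A_i^c] ≥ 1 − 1/11 = 10/11 > 0, so some outcome avoids every A_i.

37·p = 1/11 ≈ 0.09091; existence CERTIFIED by the union bound.


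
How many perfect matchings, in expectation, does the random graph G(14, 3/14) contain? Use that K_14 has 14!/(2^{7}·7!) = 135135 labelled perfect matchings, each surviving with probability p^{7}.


K_14 has 14!/(2^{7}·7!) = 135135 labelled perfect matchings.
For each such perfect matching H, let X_H = 1 if all 7 edges of H are present in G. Then P[X_H = 1] = p^{7} = (3/14)^{7} = 2187/105413504.
By linearity: E[X] = Σ_H E[X_H] = 135135 · p^{7} = 135135 · 2187/105413504 = 42220035/15059072.
Numerically: E[X] ≈ 2.8036.

E[X] = 135135 · (3/14)^{7} = 42220035/15059072 ≈ 2.8036.


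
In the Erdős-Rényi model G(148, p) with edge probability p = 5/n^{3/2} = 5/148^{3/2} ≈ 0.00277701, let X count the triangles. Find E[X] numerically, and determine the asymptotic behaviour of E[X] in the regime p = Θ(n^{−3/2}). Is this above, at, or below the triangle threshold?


Number of potential triangles: C(148, 3) = 529396.
Each occurs with probability p³ ≈ (0.00277701)³ ≈ 2.14157010e-08.
By linearity: E[X] = C(148, 3)·p³ ≈ 529396 · 2.14157010e-08 ≈ 0.011337.
Since α = 3/2 > 1, p = c/n^{3/2} = o(1/n) is below the triangle threshold p ~ 1/n. Asymptotically E[X] ~ (c³/6)·n^{3(1−α)} = (5³/6)·n^{-1.5} → 0, so by Markov's inequality G has no triangles w.h.p.

E[X] ≈ 0.011337; in regime p = Θ(1/n^{3/2}) E[X] tends to 0 (below the triangle threshold p ~ 1/n).


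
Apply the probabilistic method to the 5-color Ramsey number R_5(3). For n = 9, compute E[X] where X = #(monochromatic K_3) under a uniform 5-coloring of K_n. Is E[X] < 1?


E[X] = C(9, 3) · 5^{1 − 3} = 84 · 5^{−2} = 84/25.
As a reduced fraction: E[X] = 84/25 ≈ 3.360000.
Is E[X] < 1? NO.
Since E[X] ≥ 1, the first-moment bound is inconclusive at n = 9; it does NOT by itself certify R_5(3) > 9.

E[X] = 84/25 ≈ 3.360000; E[X] ≥ 1; first-moment method inconclusive here.


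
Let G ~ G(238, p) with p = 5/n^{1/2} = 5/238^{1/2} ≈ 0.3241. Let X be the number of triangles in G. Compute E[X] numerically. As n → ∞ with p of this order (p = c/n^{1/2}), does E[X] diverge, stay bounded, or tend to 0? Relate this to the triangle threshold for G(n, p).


Number of potential triangles: C(238, 3) = 2218636.
Each occurs with probability p³ ≈ (0.3241)³ ≈ 3.404431e-02.
By linearity: E[X] = C(238, 3)·p³ ≈ 2218636 · 3.404431e-02 ≈ 75531.9389.
Since α = 1/2 < 1, p = c/n^{1/2} ≫ 1/n is above the triangle threshold p ~ 1/n. Asymptotically E[X] ~ (c³/6)·n^{3(1−α)} = (5³/6)·n^{1.5} → ∞; triangles are abundant w.h.p.

E[X] ≈ 75531.9389; in regime p = Θ(1/n^{1/2}) E[X] diverges (above the triangle threshold p ~ 1/n).


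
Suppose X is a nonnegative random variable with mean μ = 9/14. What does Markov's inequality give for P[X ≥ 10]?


μ = E[X] = 9/14, a = 10.
Markov: P[X ≥ 10] ≤ μ/a = (9/14)/10 = 9/140.
Numerically: ≈ 0.064286.
(Since a = 10 > μ = 0.642857, the bound 9/140 is < 1 and informative.)

P[X ≥ 10] ≤ 9/140 ≈ 0.064286.


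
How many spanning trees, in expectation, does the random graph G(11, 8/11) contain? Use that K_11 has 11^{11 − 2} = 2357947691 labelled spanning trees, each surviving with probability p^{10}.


K_11 has 11^{11 − 2} = 2357947691 labelled spanning trees.
For each such spanning tree H, let X_H = 1 if all 10 edges of H are present in G. Then P[X_H = 1] = p^{10} = (8/11)^{10} = 1073741824/25937424601.
By linearity: E[X] = Σ_H E[X_H] = 2357947691 · p^{10} = 2357947691 · 1073741824/25937424601 = 1073741824/11.
Numerically: E[X] ≈ 9.76e+07.

E[X] = 2357947691 · (8/11)^{10} = 1073741824/11 ≈ 9.76e+07.


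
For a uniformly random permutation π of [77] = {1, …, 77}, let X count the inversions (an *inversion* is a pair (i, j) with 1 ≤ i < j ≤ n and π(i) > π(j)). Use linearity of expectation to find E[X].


Write X = Σ X_I over the C(77, 2) = 2926 pairs i < j, with X_I the indicator of one inversion.
There are 2926 indicators.
For each fixed pair i < j, the values π(i) and π(j) are two distinct elements of {1, …, 77} in uniformly random order; by symmetry P[π(i) > π(j)] = 1/2.
By linearity: E[X] = 2926 · (1/2) = C(77, 2) · (1/2) = 2926/2 = 1463 ≈ 1463.000.

E[X] = 1463 = 1463.000.


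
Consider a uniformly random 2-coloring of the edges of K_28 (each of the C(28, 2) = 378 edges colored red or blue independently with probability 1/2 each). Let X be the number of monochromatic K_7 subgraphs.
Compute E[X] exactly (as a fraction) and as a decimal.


Let X = Σ_S X_S over the C(28, 7) = 1184040 subsets S of size 7, where X_S = 1 if the K_7 on S is monochromatic.
For a fixed S, the K_7 on S has C(7, 2) = 21 edges. P[all 21 edges red] = (1/2)^21, and likewise for blue, so P[monochromatic] = 2·(1/2)^21 = 2^{1 − 21} = 1/1048576.
By linearity of expectation: E[X] = C(28, 7) · 2^{1 − 21} = 1184040 · 1/1048576 = 148005/131072.
Numerically: E[X] ≈ 1.129189.

E[X] = C(28,7)·2^(1−C(7,2)) = 148005/131072 ≈ 1.129189.


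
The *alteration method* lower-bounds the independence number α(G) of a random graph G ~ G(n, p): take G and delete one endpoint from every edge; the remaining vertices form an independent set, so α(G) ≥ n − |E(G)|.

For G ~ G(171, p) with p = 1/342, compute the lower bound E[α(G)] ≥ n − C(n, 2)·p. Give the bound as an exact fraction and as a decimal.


E[|E(G)|] = C(171, 2)·p = 14535 · (1/342) = 85/2.
E[α(G)] ≥ n − E[|E(G)|] = 171 − 85/2 = 257/2.
Numerically: ≈ 128.500000.
(This is only a lower bound; the true E[α(G)] may be larger.)

E[α(G)] ≥ 257/2 ≈ 128.500000.


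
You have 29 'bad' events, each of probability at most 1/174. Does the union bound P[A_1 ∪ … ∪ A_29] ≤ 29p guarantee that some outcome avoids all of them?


Union bound: P[∪_{i=1}^{29} A_i] ≤ Σ_i P[A_i] ≤ 29·p = 29·(1/174) = 1/6.
Numerically: 1/6 ≈ 0.167.
Is 1/6 < 1? YES.
Since P[∪ A_i] ≤ 1/6 < 1, the complement has P[∩ A_i^c] ≥ 1 − 1/6 = 5/6 > 0, so some outcome avoids every A_i.

29·p = 1/6 ≈ 0.167; existence CERTIFIED by the union bound.


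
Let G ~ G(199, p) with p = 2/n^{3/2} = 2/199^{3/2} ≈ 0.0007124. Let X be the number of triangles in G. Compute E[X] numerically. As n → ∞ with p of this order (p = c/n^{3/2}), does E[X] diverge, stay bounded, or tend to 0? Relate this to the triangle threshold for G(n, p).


Number of potential triangles: C(199, 3) = 1293699.
Each occurs with probability p³ ≈ (0.0007124)³ ≈ 3.616189e-10.
By linearity: E[X] = C(199, 3)·p³ ≈ 1293699 · 3.616189e-10 ≈ 0.0005.
Since α = 3/2 > 1, p = c/n^{3/2} = o(1/n) is below the triangle threshold p ~ 1/n. Asymptotically E[X] ~ (c³/6)·n^{3(1−α)} = (2³/6)·n^{-1.5} → 0, so by Markov's inequality G has no triangles w.h.p.

E[X] ≈ 0.0005; in regime p = Θ(1/n^{3/2}) E[X] tends to 0 (below the triangle threshold p ~ 1/n).


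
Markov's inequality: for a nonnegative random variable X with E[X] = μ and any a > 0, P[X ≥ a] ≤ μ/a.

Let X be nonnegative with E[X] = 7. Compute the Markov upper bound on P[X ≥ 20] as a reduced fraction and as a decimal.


μ = E[X] = 7, a = 20.
Markov: P[X ≥ 20] ≤ μ/a = (7)/20 = 7/20.
Numerically: ≈ 0.350000.
(Since a = 20 > μ = 7.000000, the bound 7/20 is < 1 and informative.)

P[X ≥ 20] ≤ 7/20 ≈ 0.350000.


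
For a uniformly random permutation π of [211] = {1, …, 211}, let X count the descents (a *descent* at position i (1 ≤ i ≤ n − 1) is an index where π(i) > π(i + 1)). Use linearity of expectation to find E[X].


Write X = Σ X_I over i = 1, …, 210, with X_I the indicator of one descent.
There are 210 indicators.
For each fixed i, the pair (π(i), π(i+1)) is a uniformly random ordered pair of distinct values from {1, …, 211}; by symmetry P[π(i) > π(i+1)] = 1/2.
By linearity: E[X] = 210 · (1/2) = (211 − 1) · (1/2) = 105 ≈ 105.000000.

E[X] = 105 = 105.000000.


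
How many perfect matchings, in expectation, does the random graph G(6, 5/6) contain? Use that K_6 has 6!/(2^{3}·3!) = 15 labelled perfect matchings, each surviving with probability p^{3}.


K_6 has 6!/(2^{3}·3!) = 15 labelled perfect matchings.
For each such perfect matching H, let X_H = 1 if all 3 edges of H are present in G. Then P[X_H = 1] = p^{3} = (5/6)^{3} = 125/216.
By linearity: E[X] = Σ_H E[X_H] = 15 · p^{3} = 15 · 125/216 = 625/72.
Numerically: E[X] ≈ 8.681.

E[X] = 15 · (5/6)^{3} = 625/72 ≈ 8.681.


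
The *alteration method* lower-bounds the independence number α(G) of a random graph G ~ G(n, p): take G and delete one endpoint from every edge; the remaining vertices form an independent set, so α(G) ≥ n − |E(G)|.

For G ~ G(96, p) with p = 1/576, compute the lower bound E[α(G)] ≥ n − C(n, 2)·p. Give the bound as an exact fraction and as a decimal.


E[|E(G)|] = C(96, 2)·p = 4560 · (1/576) = 95/12.
E[α(G)] ≥ n − E[|E(G)|] = 96 − 95/12 = 1057/12.
Numerically: ≈ 88.0833.
(This is only a lower bound; the true E[α(G)] may be larger.)

E[α(G)] ≥ 1057/12 ≈ 88.0833.


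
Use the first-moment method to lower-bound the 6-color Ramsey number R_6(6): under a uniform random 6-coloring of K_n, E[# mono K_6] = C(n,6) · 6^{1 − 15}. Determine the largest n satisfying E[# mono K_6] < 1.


We need C(n, 6) · 6^{1 − 15} < 1, i.e. C(n, 6) < 6^{15 − 1} = 78364164096.
Check values of n near the boundary:
  n = 193: C(193, 6) = 66364016544; 66364016544 < 78364164096? YES
  n = 194: C(194, 6) = 68482017072; 68482017072 < 78364164096? YES
  n = 195: C(195, 6) = 70656049360; 70656049360 < 78364164096? YES
  n = 196: C(196, 6) = 72887293024; 72887293024 < 78364164096? YES
  n = 197: C(197, 6) = 75176946208; 75176946208 < 78364164096? YES
  n = 198: C(198, 6) = 77526225777; 77526225777 < 78364164096? YES
  n = 199: C(199, 6) = 79936367511; 79936367511 < 78364164096? NO
  n = 200: C(200, 6) = 82408626300; 82408626300 < 78364164096? NO
  n = 201: C(201, 6) = 84944276340; 84944276340 < 78364164096? NO
The largest n with C(n, 6) < 78364164096 is n = 198 (where E[X] = 25842075259/26121388032 ≈ 0.989). Hence R_6(6) > 198, i.e. R_6(6) ≥ 199.

Largest n = 198; hence R_6(6) > 198.


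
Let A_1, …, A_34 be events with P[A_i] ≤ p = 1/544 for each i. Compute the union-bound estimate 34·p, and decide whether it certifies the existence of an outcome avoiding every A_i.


Union bound: P[∪_{i=1}^{34} A_i] ≤ Σ_i P[A_i] ≤ 34·p = 34·(1/544) = 1/16.
Numerically: 1/16 ≈ 0.0625000.
Is 1/16 < 1? YES.
Since P[∪ A_i] ≤ 1/16 < 1, the complement has P[∩ A_i^c] ≥ 1 − 1/16 = 15/16 > 0, so some outcome avoids every A_i.

34·p = 1/16 ≈ 0.0625000; existence CERTIFIED by the union bound.


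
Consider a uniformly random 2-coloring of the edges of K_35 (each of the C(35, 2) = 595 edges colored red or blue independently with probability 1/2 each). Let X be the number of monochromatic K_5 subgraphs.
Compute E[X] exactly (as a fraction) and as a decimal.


Let X = Σ_S X_S over the C(35, 5) = 324632 subsets S of size 5, where X_S = 1 if the K_5 on S is monochromatic.
For a fixed S, the K_5 on S has C(5, 2) = 10 edges. P[all 10 edges red] = (1/2)^10, and likewise for blue, so P[monochromatic] = 2·(1/2)^10 = 2^{1 − 10} = 1/512.
Summing: E[X] = C(35, 5) · 2^{1 − 10} = 324632 · 1/512 = 40579/64.
Numerically: E[X] ≈ 634.046875.

E[X] = C(35,5)·2^(1−C(5,2)) = 40579/64 ≈ 634.046875.


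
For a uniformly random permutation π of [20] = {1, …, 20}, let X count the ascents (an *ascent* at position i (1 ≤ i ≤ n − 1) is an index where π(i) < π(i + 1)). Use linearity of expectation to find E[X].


Write X = Σ X_I over i = 1, …, 19, with X_I the indicator of one ascent.
There are 19 indicators.
For each fixed i, the pair (π(i), π(i+1)) is a uniformly random ordered pair of distinct values from {1, …, 20}; by symmetry P[π(i) < π(i+1)] = 1/2.
By linearity: E[X] = 19 · (1/2) = (20 − 1) · (1/2) = 19/2 ≈ 9.5000.

E[X] = 19/2 = 9.5000.


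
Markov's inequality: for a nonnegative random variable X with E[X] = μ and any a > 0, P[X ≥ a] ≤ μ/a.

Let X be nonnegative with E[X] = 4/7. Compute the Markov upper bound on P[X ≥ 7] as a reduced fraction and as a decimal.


μ = E[X] = 4/7, a = 7.
Markov: P[X ≥ 7] ≤ μ/a = (4/7)/7 = 4/49.
Numerically: ≈ 0.08163.
(Since a = 7 > μ = 0.57143, the bound 4/49 is < 1 and informative.)

P[X ≥ 7] ≤ 4/49 ≈ 0.08163.


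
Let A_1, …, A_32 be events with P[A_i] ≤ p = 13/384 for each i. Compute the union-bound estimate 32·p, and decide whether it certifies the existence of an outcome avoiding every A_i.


Union bound: P[∪_{i=1}^{32} A_i] ≤ Σ_i P[A_i] ≤ 32·p = 32·(13/384) = 13/12.
Numerically: 13/12 ≈ 1.083.
Is 13/12 < 1? NO.
Since the bound 13/12 is ≥ 1, the union bound is uninformative here; it does NOT by itself certify existence.

32·p = 13/12 ≈ 1.083; existence NOT certified by the union bound.


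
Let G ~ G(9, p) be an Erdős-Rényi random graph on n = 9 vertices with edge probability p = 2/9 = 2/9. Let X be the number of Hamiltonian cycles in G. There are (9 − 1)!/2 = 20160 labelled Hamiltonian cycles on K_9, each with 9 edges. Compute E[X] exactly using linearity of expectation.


K_9 has (9 − 1)!/2 = 20160 labelled Hamiltonian cycles.
For each such Hamiltonian cycle H, let X_H = 1 if all 9 edges of H are present in G. Then P[X_H = 1] = p^{9} = (2/9)^{9} = 512/387420489.
By linearity: E[X] = Σ_H E[X_H] = 20160 · p^{9} = 20160 · 512/387420489 = 1146880/43046721.
Numerically: E[X] ≈ 0.0266.

E[X] = 20160 · (2/9)^{9} = 1146880/43046721 ≈ 0.0266.


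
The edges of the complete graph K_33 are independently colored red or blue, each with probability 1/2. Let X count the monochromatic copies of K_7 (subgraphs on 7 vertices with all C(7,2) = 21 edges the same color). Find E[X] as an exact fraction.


Let X = Σ_S X_S over the C(33, 7) = 4272048 subsets S of size 7, where X_S = 1 if the K_7 on S is monochromatic.
For a fixed S, the K_7 on S has C(7, 2) = 21 edges. P[all 21 edges red] = (1/2)^21, and likewise for blue, so P[monochromatic] = 2·(1/2)^21 = 2^{1 − 21} = 1/1048576.
By linearity: E[X] = C(33, 7) · 2^{1 − 21} = 4272048 · 1/1048576 = 267003/65536.
Numerically: E[X] ≈ 4.0741.

E[X] = C(33,7)·2^(1−C(7,2)) = 267003/65536 ≈ 4.0741.


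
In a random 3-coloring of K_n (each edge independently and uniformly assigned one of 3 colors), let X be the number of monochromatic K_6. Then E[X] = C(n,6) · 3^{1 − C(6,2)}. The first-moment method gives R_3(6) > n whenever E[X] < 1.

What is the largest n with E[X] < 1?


We need C(n, 6) · 3^{1 − 15} < 1, i.e. C(n, 6) < 3^{15 − 1} = 4782969.
Check values of n near the boundary:
  n = 38: C(38, 6) = 2760681; 2760681 < 4782969? YES
  n = 39: C(39, 6) = 3262623; 3262623 < 4782969? YES
  n = 40: C(40, 6) = 3838380; 3838380 < 4782969? YES
  n = 41: C(41, 6) = 4496388; 4496388 < 4782969? YES
  n = 42: C(42, 6) = 5245786; 5245786 < 4782969? NO
  n = 43: C(43, 6) = 6096454; 6096454 < 4782969? NO
  n = 44: C(44, 6) = 7059052; 7059052 < 4782969? NO
The largest n with C(n, 6) < 4782969 is n = 41 (where E[X] = 1498796/1594323 ≈ 0.940). Hence R_3(6) > 41, i.e. R_3(6) ≥ 42.

Largest n = 41; hence R_3(6) > 41.


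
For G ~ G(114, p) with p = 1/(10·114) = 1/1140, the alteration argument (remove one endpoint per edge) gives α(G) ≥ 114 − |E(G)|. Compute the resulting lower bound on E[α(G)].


E[|E(G)|] = C(114, 2)·p = 6441 · (1/1140) = 113/20.
E[α(G)] ≥ n − E[|E(G)|] = 114 − 113/20 = 2167/20.
Numerically: ≈ 108.35000.
(This is only a lower bound; the true E[α(G)] may be larger.)

E[α(G)] ≥ 2167/20 ≈ 108.35000.


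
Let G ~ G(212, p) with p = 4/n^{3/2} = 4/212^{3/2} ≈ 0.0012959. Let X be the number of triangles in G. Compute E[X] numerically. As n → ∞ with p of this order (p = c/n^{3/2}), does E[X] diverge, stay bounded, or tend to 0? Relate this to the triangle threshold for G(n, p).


Number of potential triangles: C(212, 3) = 1565620.
Each occurs with probability p³ ≈ (0.0012959)³ ≈ 2.1760486e-09.
By linearity: E[X] = C(212, 3)·p³ ≈ 1565620 · 2.1760486e-09 ≈ 0.00341.
Since α = 3/2 > 1, p = c/n^{3/2} = o(1/n) is below the triangle threshold p ~ 1/n. Asymptotically E[X] ~ (c³/6)·n^{3(1−α)} = (4³/6)·n^{-1.5} → 0, so by Markov's inequality G has no triangles w.h.p.

E[X] ≈ 0.00341; in regime p = Θ(1/n^{3/2}) E[X] tends to 0 (below the triangle threshold p ~ 1/n).


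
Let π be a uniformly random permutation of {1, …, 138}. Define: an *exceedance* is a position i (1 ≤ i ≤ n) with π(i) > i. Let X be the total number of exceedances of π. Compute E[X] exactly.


Write X = Σ_{i=1}^{138} X_i, where X_i = 1_{π(i) > i}.
For each fixed i, π(i) is uniform over {1, …, 138} (marginal of a uniform permutation), so P[π(i) > i] = (n − i)/n. Summing: Σ_{i=1}^{138} (n − i)/n = (0 + 1 + … + 137)/138 = 138(138 − 1)/(2·138) = (138 − 1)/2.
Hence E[X] = Σ_{i=1}^{138} (138 − i)/138 = 137/2 ≈ 68.500000.

E[X] = 137/2 = 68.500000.


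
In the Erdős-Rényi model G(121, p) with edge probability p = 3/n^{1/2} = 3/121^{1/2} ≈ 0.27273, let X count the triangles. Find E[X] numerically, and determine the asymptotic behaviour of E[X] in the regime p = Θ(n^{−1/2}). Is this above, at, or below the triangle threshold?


Number of potential triangles: C(121, 3) = 287980.
Each occurs with probability p³ ≈ (0.27273)³ ≈ 2.0285500e-02.
By linearity: E[X] = C(121, 3)·p³ ≈ 287980 · 2.0285500e-02 ≈ 5841.81818.
Since α = 1/2 < 1, p = c/n^{1/2} ≫ 1/n is above the triangle threshold p ~ 1/n. Asymptotically E[X] ~ (c³/6)·n^{3(1−α)} = (3³/6)·n^{1.5} → ∞; triangles are abundant w.h.p.

E[X] ≈ 5841.81818; in regime p = Θ(1/n^{1/2}) E[X] diverges (above the triangle threshold p ~ 1/n).


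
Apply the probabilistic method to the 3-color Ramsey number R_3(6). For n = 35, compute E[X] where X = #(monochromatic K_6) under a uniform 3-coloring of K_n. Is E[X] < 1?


E[X] = C(35, 6) · 3^{1 − 15} = 1623160 · 3^{−14} = 1623160/4782969.
As a reduced fraction: E[X] = 1623160/4782969 ≈ 0.339.
Is E[X] < 1? YES.
Since E[X] < 1, there exists a 3-coloring of K_{35} with no monochromatic K_6; hence R_3(6) > 35.

E[X] = 1623160/4782969 ≈ 0.339; E[X] < 1, so R_3(6) > 35.


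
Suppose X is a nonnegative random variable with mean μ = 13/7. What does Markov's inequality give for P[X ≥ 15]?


μ = E[X] = 13/7, a = 15.
Markov: P[X ≥ 15] ≤ μ/a = (13/7)/15 = 13/105.
Numerically: ≈ 0.12381.
(Since a = 15 > μ = 1.85714, the bound 13/105 is < 1 and informative.)

P[X ≥ 15] ≤ 13/105 ≈ 0.12381.


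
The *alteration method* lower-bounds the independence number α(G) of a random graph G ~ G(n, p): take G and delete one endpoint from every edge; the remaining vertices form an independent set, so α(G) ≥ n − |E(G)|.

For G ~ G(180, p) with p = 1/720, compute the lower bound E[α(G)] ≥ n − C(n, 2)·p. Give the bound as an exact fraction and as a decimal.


E[|E(G)|] = C(180, 2)·p = 16110 · (1/720) = 179/8.
E[α(G)] ≥ n − E[|E(G)|] = 180 − 179/8 = 1261/8.
Numerically: ≈ 157.625.
(This is only a lower bound; the true E[α(G)] may be larger.)

E[α(G)] ≥ 1261/8 ≈ 157.625.


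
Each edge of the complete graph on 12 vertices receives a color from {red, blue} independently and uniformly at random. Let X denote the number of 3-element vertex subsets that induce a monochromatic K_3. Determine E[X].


Let X = Σ_S X_S over the C(12, 3) = 220 subsets S of size 3, where X_S = 1 if the K_3 on S is monochromatic.
For a fixed S, the K_3 on S has C(3, 2) = 3 edges. P[all 3 edges red] = (1/2)^3, and likewise for blue, so P[monochromatic] = 2·(1/2)^3 = 2^{1 − 3} = 1/4.
By linearity: E[X] = C(12, 3) · 2^{1 − 3} = 220 · 1/4 = 55.
Numerically: E[X] ≈ 55.00000.

E[X] = C(12,3)·2^(1−C(3,2)) = 55 ≈ 55.00000.


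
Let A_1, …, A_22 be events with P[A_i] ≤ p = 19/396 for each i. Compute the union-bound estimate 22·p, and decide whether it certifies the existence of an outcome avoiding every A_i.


Union bound: P[∪_{i=1}^{22} A_i] ≤ Σ_i P[A_i] ≤ 22·p = 22·(19/396) = 19/18.
Numerically: 19/18 ≈ 1.055556.
Is 19/18 < 1? NO.
Since the bound 19/18 is ≥ 1, the union bound is uninformative here; it does NOT by itself certify existence.

22·p = 19/18 ≈ 1.055556; existence NOT certified by the union bound.


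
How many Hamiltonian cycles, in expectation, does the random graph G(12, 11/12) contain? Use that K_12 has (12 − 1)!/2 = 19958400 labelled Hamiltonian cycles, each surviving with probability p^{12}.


K_12 has (12 − 1)!/2 = 19958400 labelled Hamiltonian cycles.
For each such Hamiltonian cycle H, let X_H = 1 if all 12 edges of H are present in G. Then P[X_H = 1] = p^{12} = (11/12)^{12} = 3138428376721/8916100448256.
By linearity of expectation: E[X] = Σ_H E[X_H] = 19958400 · p^{12} = 19958400 · 3138428376721/8916100448256 = 6041474625187925/859963392.
Numerically: E[X] ≈ 7.0253e+06.

E[X] = 19958400 · (11/12)^{12} = 6041474625187925/859963392 ≈ 7.0253e+06.


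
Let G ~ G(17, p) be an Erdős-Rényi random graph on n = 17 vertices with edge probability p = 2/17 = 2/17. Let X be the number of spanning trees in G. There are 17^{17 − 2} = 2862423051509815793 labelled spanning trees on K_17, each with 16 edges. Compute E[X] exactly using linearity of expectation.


K_17 has 17^{17 − 2} = 2862423051509815793 labelled spanning trees.
For each such spanning tree H, let X_H = 1 if all 16 edges of H are present in G. Then P[X_H = 1] = p^{16} = (2/17)^{16} = 65536/48661191875666868481.
Summing the indicators: E[X] = Σ_H E[X_H] = 2862423051509815793 · p^{16} = 2862423051509815793 · 65536/48661191875666868481 = 65536/17.
Numerically: E[X] ≈ 3.86e+03.

E[X] = 2862423051509815793 · (2/17)^{16} = 65536/17 ≈ 3.86e+03.


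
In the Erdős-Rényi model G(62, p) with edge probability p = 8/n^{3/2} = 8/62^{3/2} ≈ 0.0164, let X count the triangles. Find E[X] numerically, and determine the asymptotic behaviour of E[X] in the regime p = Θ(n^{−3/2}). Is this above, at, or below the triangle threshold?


Number of potential triangles: C(62, 3) = 37820.
Each occurs with probability p³ ≈ (0.0164)³ ≈ 4.40055e-06.
By linearity: E[X] = C(62, 3)·p³ ≈ 37820 · 4.40055e-06 ≈ 0.166.
Since α = 3/2 > 1, p = c/n^{3/2} = o(1/n) is below the triangle threshold p ~ 1/n. Asymptotically E[X] ~ (c³/6)·n^{3(1−α)} = (8³/6)·n^{-1.5} → 0, so by Markov's inequality G has no triangles w.h.p.

E[X] ≈ 0.166; in regime p = Θ(1/n^{3/2}) E[X] tends to 0 (below the triangle threshold p ~ 1/n).


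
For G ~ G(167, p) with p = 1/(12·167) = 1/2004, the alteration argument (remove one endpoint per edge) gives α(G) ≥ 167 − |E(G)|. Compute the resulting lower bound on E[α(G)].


E[|E(G)|] = C(167, 2)·p = 13861 · (1/2004) = 83/12.
E[α(G)] ≥ n − E[|E(G)|] = 167 − 83/12 = 1921/12.
Numerically: ≈ 160.08333.
(This is only a lower bound; the true E[α(G)] may be larger.)

E[α(G)] ≥ 1921/12 ≈ 160.08333.


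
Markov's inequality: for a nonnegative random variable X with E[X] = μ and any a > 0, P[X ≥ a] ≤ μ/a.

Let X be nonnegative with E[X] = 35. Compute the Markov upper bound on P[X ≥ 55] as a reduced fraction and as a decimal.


μ = E[X] = 35, a = 55.
Markov: P[X ≥ 55] ≤ μ/a = (35)/55 = 7/11.
Numerically: ≈ 0.6364.
(Since a = 55 > μ = 35.0000, the bound 7/11 is < 1 and informative.)

P[X ≥ 55] ≤ 7/11 ≈ 0.6364.


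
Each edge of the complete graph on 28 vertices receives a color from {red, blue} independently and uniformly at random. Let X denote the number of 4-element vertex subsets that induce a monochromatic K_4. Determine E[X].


Let X = Σ_S X_S over the C(28, 4) = 20475 subsets S of size 4, where X_S = 1 if the K_4 on S is monochromatic.
For a fixed S, the K_4 on S has C(4, 2) = 6 edges. P[all 6 edges red] = (1/2)^6, and likewise for blue, so P[monochromatic] = 2·(1/2)^6 = 2^{1 − 6} = 1/32.
Summing: E[X] = C(28, 4) · 2^{1 − 6} = 20475 · 1/32 = 20475/32.
Numerically: E[X] ≈ 639.84375.

E[X] = C(28,4)·2^(1−C(4,2)) = 20475/32 ≈ 639.84375.


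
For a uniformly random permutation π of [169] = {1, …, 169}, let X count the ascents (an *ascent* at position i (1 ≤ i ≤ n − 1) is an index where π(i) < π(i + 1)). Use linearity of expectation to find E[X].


Write X = Σ X_I over i = 1, …, 168, with X_I the indicator of one ascent.
There are 168 indicators.
For each fixed i, the pair (π(i), π(i+1)) is a uniformly random ordered pair of distinct values from {1, …, 169}; by symmetry P[π(i) < π(i+1)] = 1/2.
By linearity: E[X] = 168 · (1/2) = (169 − 1) · (1/2) = 84 ≈ 84.0000.

E[X] = 84 = 84.0000.


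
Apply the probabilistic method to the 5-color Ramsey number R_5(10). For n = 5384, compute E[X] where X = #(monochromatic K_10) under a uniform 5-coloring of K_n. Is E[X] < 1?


E[X] = C(5384, 10) · 5^{1 − 45} = 5593137120741932124090737609600 · 5^{−44} = 5593137120741932124090737609600/5684341886080801486968994140625.
As a reduced fraction: E[X] = 223725484829677284963629504384/227373675443232059478759765625 ≈ 0.983955.
Is E[X] < 1? YES.
Since E[X] < 1, there exists a 5-coloring of K_{5384} with no monochromatic K_10; hence R_5(10) > 5384.

E[X] = 223725484829677284963629504384/227373675443232059478759765625 ≈ 0.983955; E[X] < 1, so R_5(10) > 5384.


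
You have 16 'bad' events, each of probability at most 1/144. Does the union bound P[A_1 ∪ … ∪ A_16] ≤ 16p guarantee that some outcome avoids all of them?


Union bound: P[∪_{i=1}^{16} A_i] ≤ Σ_i P[A_i] ≤ 16·p = 16·(1/144) = 1/9.
Numerically: 1/9 ≈ 0.11111.
Is 1/9 < 1? YES.
Since P[∪ A_i] ≤ 1/9 < 1, the complement has P[∩ A_i^c] ≥ 1 − 1/9 = 8/9 > 0, so some outcome avoids every A_i.

16·p = 1/9 ≈ 0.11111; existence CERTIFIED by the union bound.


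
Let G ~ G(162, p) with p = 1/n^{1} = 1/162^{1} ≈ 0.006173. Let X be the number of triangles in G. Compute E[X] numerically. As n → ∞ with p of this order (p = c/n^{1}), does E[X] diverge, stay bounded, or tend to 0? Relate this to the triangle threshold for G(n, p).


Number of potential triangles: C(162, 3) = 695520.
Each occurs with probability p³ ≈ (0.006173)³ ≈ 2.352096e-07.
By linearity: E[X] = C(162, 3)·p³ ≈ 695520 · 2.352096e-07 ≈ 0.1636.
Here α = 1, so p = 1/n is exactly at the triangle threshold p ~ 1/n. Asymptotically E[X] → c³/6 = 1³/6 = 1/6 ≈ 0.1667, a bounded constant. In this regime the triangle count is asymptotically Poisson(c³/6).

E[X] ≈ 0.1636; in regime p = Θ(1/n^{1}) E[X] stays bounded (at the triangle threshold p ~ 1/n).


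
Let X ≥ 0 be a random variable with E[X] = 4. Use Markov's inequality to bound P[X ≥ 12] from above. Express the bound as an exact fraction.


μ = E[X] = 4, a = 12.
Markov: P[X ≥ 12] ≤ μ/a = (4)/12 = 1/3.
Numerically: ≈ 0.33333.
(Since a = 12 > μ = 4.00000, the bound 1/3 is < 1 and informative.)

P[X ≥ 12] ≤ 1/3 ≈ 0.33333.


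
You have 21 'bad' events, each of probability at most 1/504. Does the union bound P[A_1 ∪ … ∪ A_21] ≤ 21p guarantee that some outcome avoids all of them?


Union bound: P[∪_{i=1}^{21} A_i] ≤ Σ_i P[A_i] ≤ 21·p = 21·(1/504) = 1/24.
Numerically: 1/24 ≈ 0.0417.
Is 1/24 < 1? YES.
Since P[∪ A_i] ≤ 1/24 < 1, the complement has P[∩ A_i^c] ≥ 1 − 1/24 = 23/24 > 0, so some outcome avoids every A_i.

21·p = 1/24 ≈ 0.0417; existence CERTIFIED by the union bound.


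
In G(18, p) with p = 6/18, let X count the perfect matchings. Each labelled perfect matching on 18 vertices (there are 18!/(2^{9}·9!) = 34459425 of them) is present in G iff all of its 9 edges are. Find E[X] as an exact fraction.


K_18 has 18!/(2^{9}·9!) = 34459425 labelled perfect matchings.
For each such perfect matching H, let X_H = 1 if all 9 edges of H are present in G. Then P[X_H = 1] = p^{9} = (1/3)^{9} = 1/19683.
By linearity: E[X] = Σ_H E[X_H] = 34459425 · p^{9} = 34459425 · 1/19683 = 425425/243.
Numerically: E[X] ≈ 1.75e+03.

E[X] = 34459425 · (1/3)^{9} = 425425/243 ≈ 1.75e+03.


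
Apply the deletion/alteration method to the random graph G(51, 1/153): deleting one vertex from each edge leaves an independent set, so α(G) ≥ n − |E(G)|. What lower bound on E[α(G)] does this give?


E[|E(G)|] = C(51, 2)·p = 1275 · (1/153) = 25/3.
E[α(G)] ≥ n − E[|E(G)|] = 51 − 25/3 = 128/3.
Numerically: ≈ 42.667.
(This is only a lower bound; the true E[α(G)] may be larger.)

E[α(G)] ≥ 128/3 ≈ 42.667.


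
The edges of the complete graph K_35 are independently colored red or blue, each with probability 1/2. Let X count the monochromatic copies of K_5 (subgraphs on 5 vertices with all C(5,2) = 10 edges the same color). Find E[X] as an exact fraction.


Let X = Σ_S X_S over the C(35, 5) = 324632 subsets S of size 5, where X_S = 1 if the K_5 on S is monochromatic.
For a fixed S, the K_5 on S has C(5, 2) = 10 edges. P[all 10 edges red] = (1/2)^10, and likewise for blue, so P[monochromatic] = 2·(1/2)^10 = 2^{1 − 10} = 1/512.
By linearity of expectation: E[X] = C(35, 5) · 2^{1 − 10} = 324632 · 1/512 = 40579/64.
Numerically: E[X] ≈ 634.0469.

E[X] = C(35,5)·2^(1−C(5,2)) = 40579/64 ≈ 634.0469.


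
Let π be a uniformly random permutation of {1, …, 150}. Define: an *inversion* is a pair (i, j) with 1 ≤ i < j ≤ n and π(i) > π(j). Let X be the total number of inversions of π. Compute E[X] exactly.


Write X = Σ X_I over the C(150, 2) = 11175 pairs i < j, with X_I the indicator of one inversion.
There are 11175 indicators.
For each fixed pair i < j, the values π(i) and π(j) are two distinct elements of {1, …, 150} in uniformly random order; by symmetry P[π(i) > π(j)] = 1/2.
By linearity: E[X] = 11175 · (1/2) = C(150, 2) · (1/2) = 11175/2 = 11175/2 ≈ 5587.5000.

E[X] = 11175/2 = 5587.5000.


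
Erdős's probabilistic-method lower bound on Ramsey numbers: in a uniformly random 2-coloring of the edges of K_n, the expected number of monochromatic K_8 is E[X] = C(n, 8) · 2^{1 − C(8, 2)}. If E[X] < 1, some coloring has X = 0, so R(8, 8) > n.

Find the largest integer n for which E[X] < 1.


We need C(n, 8) · 2^{1 − 28} < 1, i.e. C(n, 8) < 2^{28 − 1} = 134217728.
Check values of n near the boundary:
  n = 38: C(38, 8) = 48903492; 48903492 < 134217728? YES
  n = 39: C(39, 8) = 61523748; 61523748 < 134217728? YES
  n = 40: C(40, 8) = 76904685; 76904685 < 134217728? YES
  n = 41: C(41, 8) = 95548245; 95548245 < 134217728? YES
  n = 42: C(42, 8) = 118030185; 118030185 < 134217728? YES
  n = 43: C(43, 8) = 145008513; 145008513 < 134217728? NO
  n = 44: C(44, 8) = 177232627; 177232627 < 134217728? NO
The largest n with C(n, 8) < 134217728 is n = 42 (where E[X] = 118030185/134217728 ≈ 0.8793934). Hence R(8, 8) > 42, i.e. R(8, 8) ≥ 43.

Largest n = 42; hence R(8, 8) > 42.


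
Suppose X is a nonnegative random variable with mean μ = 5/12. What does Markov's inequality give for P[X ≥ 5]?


μ = E[X] = 5/12, a = 5.
Markov: P[X ≥ 5] ≤ μ/a = (5/12)/5 = 1/12.
Numerically: ≈ 0.0833.
(Since a = 5 > μ = 0.4167, the bound 1/12 is < 1 and informative.)

P[X ≥ 5] ≤ 1/12 ≈ 0.0833.


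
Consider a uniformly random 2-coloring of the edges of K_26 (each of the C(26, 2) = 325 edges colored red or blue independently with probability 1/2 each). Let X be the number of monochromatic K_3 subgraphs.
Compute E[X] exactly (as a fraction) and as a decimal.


Let X = Σ_S X_S over the C(26, 3) = 2600 subsets S of size 3, where X_S = 1 if the K_3 on S is monochromatic.
For a fixed S, the K_3 on S has C(3, 2) = 3 edges. P[all 3 edges red] = (1/2)^3, and likewise for blue, so P[monochromatic] = 2·(1/2)^3 = 2^{1 − 3} = 1/4.
Summing: E[X] = C(26, 3) · 2^{1 − 3} = 2600 · 1/4 = 650.
Numerically: E[X] ≈ 650.0000.

E[X] = C(26,3)·2^(1−C(3,2)) = 650 ≈ 650.0000.


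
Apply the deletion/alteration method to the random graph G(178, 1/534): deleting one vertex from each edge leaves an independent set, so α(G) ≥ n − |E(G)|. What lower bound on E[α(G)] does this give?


E[|E(G)|] = C(178, 2)·p = 15753 · (1/534) = 59/2.
E[α(G)] ≥ n − E[|E(G)|] = 178 − 59/2 = 297/2.
Numerically: ≈ 148.500000.
(This is only a lower bound; the true E[α(G)] may be larger.)

E[α(G)] ≥ 297/2 ≈ 148.500000.


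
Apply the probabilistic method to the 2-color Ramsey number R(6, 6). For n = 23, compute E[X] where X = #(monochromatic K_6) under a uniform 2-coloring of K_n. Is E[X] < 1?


E[X] = C(23, 6) · 2^{1 − 15} = 100947 · 2^{−14} = 100947/16384.
As a reduced fraction: E[X] = 100947/16384 ≈ 6.161316.
Is E[X] < 1? NO.
Since E[X] ≥ 1, the first-moment bound is inconclusive at n = 23; it does NOT by itself certify R(6, 6) > 23.

E[X] = 100947/16384 ≈ 6.161316; E[X] ≥ 1; first-moment method inconclusive here.


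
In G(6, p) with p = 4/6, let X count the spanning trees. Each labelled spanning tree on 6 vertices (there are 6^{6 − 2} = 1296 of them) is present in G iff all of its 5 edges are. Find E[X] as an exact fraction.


K_6 has 6^{6 − 2} = 1296 labelled spanning trees.
For each such spanning tree H, let X_H = 1 if all 5 edges of H are present in G. Then P[X_H = 1] = p^{5} = (2/3)^{5} = 32/243.
By linearity of expectation: E[X] = Σ_H E[X_H] = 1296 · p^{5} = 1296 · 32/243 = 512/3.
Numerically: E[X] ≈ 170.67.

E[X] = 1296 · (2/3)^{5} = 512/3 ≈ 170.67.


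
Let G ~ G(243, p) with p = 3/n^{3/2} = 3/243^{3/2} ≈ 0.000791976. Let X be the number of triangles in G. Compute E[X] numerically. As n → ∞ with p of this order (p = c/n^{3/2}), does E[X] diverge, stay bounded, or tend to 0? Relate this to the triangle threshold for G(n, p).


Number of potential triangles: C(243, 3) = 2362041.
Each occurs with probability p³ ≈ (0.000791976)³ ≈ 4.96747320e-10.
By linearity: E[X] = C(243, 3)·p³ ≈ 2362041 · 4.96747320e-10 ≈ 0.001173.
Since α = 3/2 > 1, p = c/n^{3/2} = o(1/n) is below the triangle threshold p ~ 1/n. Asymptotically E[X] ~ (c³/6)·n^{3(1−α)} = (3³/6)·n^{-1.5} → 0, so by Markov's inequality G has no triangles w.h.p.

E[X] ≈ 0.001173; in regime p = Θ(1/n^{3/2}) E[X] tends to 0 (below the triangle threshold p ~ 1/n).


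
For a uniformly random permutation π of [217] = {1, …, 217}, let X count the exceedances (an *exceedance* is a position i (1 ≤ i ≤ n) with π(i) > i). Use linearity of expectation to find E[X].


Write X = Σ_{i=1}^{217} X_i, where X_i = 1_{π(i) > i}.
For each fixed i, π(i) is uniform over {1, …, 217} (marginal of a uniform permutation), so P[π(i) > i] = (n − i)/n. Summing: Σ_{i=1}^{217} (n − i)/n = (0 + 1 + … + 216)/217 = 217(217 − 1)/(2·217) = (217 − 1)/2.
Hence E[X] = Σ_{i=1}^{217} (217 − i)/217 = 108 ≈ 108.0000.

E[X] = 108 = 108.0000.


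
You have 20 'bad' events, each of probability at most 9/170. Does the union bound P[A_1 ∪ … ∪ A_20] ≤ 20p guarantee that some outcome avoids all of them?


Union bound: P[∪_{i=1}^{20} A_i] ≤ Σ_i P[A_i] ≤ 20·p = 20·(9/170) = 18/17.
Numerically: 18/17 ≈ 1.05882.
Is 18/17 < 1? NO.
Since the bound 18/17 is ≥ 1, the union bound is uninformative here; it does NOT by itself certify existence.

20·p = 18/17 ≈ 1.05882; existence NOT certified by the union bound.


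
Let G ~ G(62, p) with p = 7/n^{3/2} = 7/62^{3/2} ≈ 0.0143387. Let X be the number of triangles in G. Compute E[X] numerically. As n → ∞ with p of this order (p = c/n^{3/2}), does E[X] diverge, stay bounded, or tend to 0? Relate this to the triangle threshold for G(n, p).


Number of potential triangles: C(62, 3) = 37820.
Each occurs with probability p³ ≈ (0.0143387)³ ≈ 2.94802741e-06.
By linearity: E[X] = C(62, 3)·p³ ≈ 37820 · 2.94802741e-06 ≈ 0.111494.
Since α = 3/2 > 1, p = c/n^{3/2} = o(1/n) is below the triangle threshold p ~ 1/n. Asymptotically E[X] ~ (c³/6)·n^{3(1−α)} = (7³/6)·n^{-1.5} → 0, so by Markov's inequality G has no triangles w.h.p.

E[X] ≈ 0.111494; in regime p = Θ(1/n^{3/2}) E[X] tends to 0 (below the triangle threshold p ~ 1/n).


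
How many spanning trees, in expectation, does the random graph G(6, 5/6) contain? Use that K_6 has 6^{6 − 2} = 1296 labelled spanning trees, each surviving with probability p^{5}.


K_6 has 6^{6 − 2} = 1296 labelled spanning trees.
For each such spanning tree H, let X_H = 1 if all 5 edges of H are present in G. Then P[X_H = 1] = p^{5} = (5/6)^{5} = 3125/7776.
By linearity of expectation: E[X] = Σ_H E[X_H] = 1296 · p^{5} = 1296 · 3125/7776 = 3125/6.
Numerically: E[X] ≈ 521.

E[X] = 1296 · (5/6)^{5} = 3125/6 ≈ 521.
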